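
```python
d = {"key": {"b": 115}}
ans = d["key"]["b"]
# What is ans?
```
Trace:
  d={'key': {'b': 115}}
  d={'key': {'b': 115}}, ans=115

Final answer: 115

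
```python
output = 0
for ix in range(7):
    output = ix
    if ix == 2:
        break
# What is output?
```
Trace:
  output=0
  output=0, ix=0
  output=1, ix=1
  output=2, ix=2

Final answer: 2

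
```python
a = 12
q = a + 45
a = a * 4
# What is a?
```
Trace:
  a=12
  a=12, q=57
  a=48, q=57

Final answer: 48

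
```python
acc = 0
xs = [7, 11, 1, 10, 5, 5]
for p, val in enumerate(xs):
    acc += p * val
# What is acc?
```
Trace:
  acc=0
  acc=0, p=0, val=7
  acc=11, p=1, val=11
  acc=13, p=2, val=1
  acc=43, p=3, val=10
  acc=63, p=4, val=5
  acc=88, p=5, val=5

Final answer: 88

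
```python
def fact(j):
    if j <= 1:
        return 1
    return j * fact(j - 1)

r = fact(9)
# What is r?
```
Call trace:
fact(j=9)
  fact(j=8)
    fact(j=7)
      fact(j=6)
        fact(j=5)
          fact(j=4)
            fact(j=3)
              fact(j=2)
                fact(j=1)
                -> return 1
              -> return 2
            -> return 6
          -> return 24
        -> return 120
      -> return 720
    -> return 5040
  -> return 40320
-> return 362880

Final answer: 362880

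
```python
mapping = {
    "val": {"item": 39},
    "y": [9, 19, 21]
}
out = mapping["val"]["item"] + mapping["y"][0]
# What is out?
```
Trace:
  mapping={'val': {'item': 39}, 'y': [9, 19, 21]}
  mapping={'val': {'item': 39}, 'y': [9, 19, 21]}, out=48

Final answer: 48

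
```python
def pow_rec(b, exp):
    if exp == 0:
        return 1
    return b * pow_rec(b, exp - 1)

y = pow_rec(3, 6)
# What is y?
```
Call trace:
pow_rec(b=3, exp=6)
  pow_rec(b=3, exp=5)
    pow_rec(b=3, exp=4)
      pow_rec(b=3, exp=3)
        pow_rec(b=3, exp=2)
          pow_rec(b=3, exp=1)
            pow_rec(b=3, exp=0)
            -> return 1
          -> return 3
        -> return 9
      -> return 27
    -> return 81
  -> return 243
-> return 729

Final answer: 729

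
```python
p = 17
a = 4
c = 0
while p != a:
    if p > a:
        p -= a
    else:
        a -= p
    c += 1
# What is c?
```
Trace:
  p=17
  p=17, a=4
  p=17, a=4, c=0
  p=13, a=4, c=1
  p=9, a=4, c=2
  p=5, a=4, c=3
  p=1, a=4, c=4
  p=1, a=3, c=5
  p=1, a=2, c=6
  p=1, a=1, c=7

Final answer: 7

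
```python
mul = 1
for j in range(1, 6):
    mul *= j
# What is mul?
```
Trace:
  mul=1
  mul=1, j=1
  mul=2, j=2
  mul=6, j=3
  mul=24, j=4
  mul=120, j=5

Final answer: 120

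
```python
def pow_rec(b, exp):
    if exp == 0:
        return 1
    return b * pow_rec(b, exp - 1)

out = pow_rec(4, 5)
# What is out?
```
Call trace:
pow_rec(b=4, exp=5)
  pow_rec(b=4, exp=4)
    pow_rec(b=4, exp=3)
      pow_rec(b=4, exp=2)
        pow_rec(b=4, exp=1)
          pow_rec(b=4, exp=0)
          -> return 1
        -> return 4
      -> return 16
    -> return 64
  -> return 256
-> return 1024

Final answer: 1024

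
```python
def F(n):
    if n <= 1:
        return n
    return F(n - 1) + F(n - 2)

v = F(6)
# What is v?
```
Call trace (a repeated sub-call is expanded the first time; later identical calls just restate its return value):
F(n=6)
  F(n=5)
    F(n=4)
      F(n=3)
        F(n=2)
          F(n=1)
          -> return 1
          F(n=0)
          -> return 0
        -> return 1
        F(n=1)
        -> return 1
      -> return 2
      F(n=2) -> return 1  (same call as traced above)
    -> return 3
    F(n=3) -> return 2  (same call as traced above)
  -> return 5
  F(n=4) -> return 3  (same call as traced above)
-> return 8

Final answer: 8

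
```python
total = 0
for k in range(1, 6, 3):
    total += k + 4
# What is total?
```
Trace:
  total=0
  total=5, k=1
  total=13, k=4

Final answer: 13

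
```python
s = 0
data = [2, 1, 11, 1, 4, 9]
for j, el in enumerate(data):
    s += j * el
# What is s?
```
Trace:
  s=0
  s=0, j=0, el=2
  s=1, j=1, el=1
  s=23, j=2, el=11
  s=26, j=3, el=1
  s=42, j=4, el=4
  s=87, j=5, el=9

Final answer: 87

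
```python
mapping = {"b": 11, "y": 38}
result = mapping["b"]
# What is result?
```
Trace:
  mapping={'b': 11, 'y': 38}
  mapping={'b': 11, 'y': 38}, result=11

Final answer: 11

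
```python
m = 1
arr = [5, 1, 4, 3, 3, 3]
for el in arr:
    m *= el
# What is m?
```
Trace:
  m=1
  m=5, el=5
  m=5, el=1
  m=20, el=4
  m=60, el=3
  m=180, el=3
  m=540, el=3

Final answer: 540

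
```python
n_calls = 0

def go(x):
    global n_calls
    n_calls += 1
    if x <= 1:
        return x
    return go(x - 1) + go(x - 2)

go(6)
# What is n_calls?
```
Call trace (a repeated sub-call is expanded the first time; later identical calls just restate its return value):
go(x=6)
  go(x=5)
    go(x=4)
      go(x=3)
        go(x=2)
          go(x=1)
          -> return 1
          go(x=0)
          -> return 0
        -> return 1
        go(x=1)
        -> return 1
      -> return 2
      go(x=2) -> return 1  (same call as traced above)
    -> return 3
    go(x=3) -> return 2  (same call as traced above)
  -> return 5
  go(x=4) -> return 3  (same call as traced above)
-> return 8

n_calls is incremented once per call, so count the calls in each subtree. Let C(x) = number of calls made by go(x).
C(0) = C(1) = 1 (base case, no recursion); C(x) = 1 + C(x - 1) + C(x - 2) otherwise.
C(2) = 1 + C(1) + C(0) = 1 + 1 + 1 = 3
C(3) = 1 + C(2) + C(1) = 1 + 3 + 1 = 5
C(4) = 1 + C(3) + C(2) = 1 + 5 + 3 = 9
C(5) = 1 + C(4) + C(3) = 1 + 9 + 5 = 15
C(6) = 1 + C(5) + C(4) = 1 + 15 + 9 = 25
n_calls = C(6) = 25

Final answer: 25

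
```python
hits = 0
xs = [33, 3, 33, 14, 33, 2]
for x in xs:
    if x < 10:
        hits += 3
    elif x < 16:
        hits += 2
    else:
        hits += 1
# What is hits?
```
Trace:
  hits=0
  hits=1, x=33
  hits=4, x=3
  hits=5, x=33
  hits=7, x=14
  hits=8, x=33
  hits=11, x=2

Final answer: 11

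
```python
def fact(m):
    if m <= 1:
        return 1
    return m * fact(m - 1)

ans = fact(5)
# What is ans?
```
Call trace:
fact(m=5)
  fact(m=4)
    fact(m=3)
      fact(m=2)
        fact(m=1)
        -> return 1
      -> return 2
    -> return 6
  -> return 24
-> return 120

Final answer: 120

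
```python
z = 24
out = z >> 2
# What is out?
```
Trace:
  z=24
  z=24, out=6

Final answer: 6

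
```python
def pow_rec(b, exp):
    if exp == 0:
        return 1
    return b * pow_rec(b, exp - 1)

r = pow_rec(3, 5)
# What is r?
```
Call trace:
pow_rec(b=3, exp=5)
  pow_rec(b=3, exp=4)
    pow_rec(b=3, exp=3)
      pow_rec(b=3, exp=2)
        pow_rec(b=3, exp=1)
          pow_rec(b=3, exp=0)
          -> return 1
        -> return 3
      -> return 9
    -> return 27
  -> return 81
-> return 243

Final answer: 243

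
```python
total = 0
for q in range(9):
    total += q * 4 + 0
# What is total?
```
Trace:
  total=0
  total=0, q=0
  total=4, q=1
  total=12, q=2
  total=24, q=3
  total=40, q=4
  total=60, q=5
  total=84, q=6
  total=112, q=7
  total=144, q=8

Final answer: 144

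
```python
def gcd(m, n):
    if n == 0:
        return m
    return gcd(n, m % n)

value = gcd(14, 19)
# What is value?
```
Call trace:
gcd(m=14, n=19)
  gcd(m=19, n=14)
    gcd(m=14, n=5)
      gcd(m=5, n=4)
        gcd(m=4, n=1)
          gcd(m=1, n=0)
          -> return 1
        -> return 1
      -> return 1
    -> return 1
  -> return 1
-> return 1

Final answer: 1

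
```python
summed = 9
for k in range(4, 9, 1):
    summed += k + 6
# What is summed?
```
Trace:
  summed=9
  summed=19, k=4
  summed=30, k=5
  summed=42, k=6
  summed=55, k=7
  summed=69, k=8

Final answer: 69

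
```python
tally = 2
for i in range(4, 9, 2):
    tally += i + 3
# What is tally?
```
Trace:
  tally=2
  tally=9, i=4
  tally=18, i=6
  tally=29, i=8

Final answer: 29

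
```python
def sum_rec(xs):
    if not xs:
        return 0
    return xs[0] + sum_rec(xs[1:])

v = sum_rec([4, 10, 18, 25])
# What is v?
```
Call trace:
sum_rec(xs=[4, 10, 18, 25])
  sum_rec(xs=[10, 18, 25])
    sum_rec(xs=[18, 25])
      sum_rec(xs=[25])
        sum_rec(xs=[])
        -> return 0
      -> return 25
    -> return 43
  -> return 53
-> return 57

Final answer: 57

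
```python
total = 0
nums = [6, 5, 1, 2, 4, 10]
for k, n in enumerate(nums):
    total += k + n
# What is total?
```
Trace:
  total=0
  total=6, k=0, n=6
  total=12, k=1, n=5
  total=15, k=2, n=1
  total=20, k=3, n=2
  total=28, k=4, n=4
  total=43, k=5, n=10

Final answer: 43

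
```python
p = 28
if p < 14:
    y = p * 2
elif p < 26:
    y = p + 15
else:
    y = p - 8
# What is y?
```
Trace:
  p=28
  p=28, y=20

Final answer: 20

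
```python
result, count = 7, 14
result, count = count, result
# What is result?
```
Trace:
  result=7, count=14
  result=14, count=7

Final answer: 14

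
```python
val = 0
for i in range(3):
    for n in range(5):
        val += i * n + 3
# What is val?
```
Trace:
  val=0
  val=3, i=0, n=0
  val=6, i=0, n=1
  val=9, i=0, n=2
  val=12, i=0, n=3
  val=15, i=0, n=4
  val=18, i=1, n=0
  val=22, i=1, n=1
  val=27, i=1, n=2
  val=33, i=1, n=3
  val=40, i=1, n=4
  val=43, i=2, n=0
  val=48, i=2, n=1
  val=55, i=2, n=2
  val=64, i=2, n=3
  val=75, i=2, n=4

Final answer: 75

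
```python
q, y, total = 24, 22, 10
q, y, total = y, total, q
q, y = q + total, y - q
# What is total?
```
Trace:
  q=24, y=22, total=10
  q=22, y=10, total=24
  q=46, y=-12, total=24

Final answer: 24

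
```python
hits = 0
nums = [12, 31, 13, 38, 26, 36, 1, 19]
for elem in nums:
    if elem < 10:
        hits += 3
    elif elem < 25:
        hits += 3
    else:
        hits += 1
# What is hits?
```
Trace:
  hits=0
  hits=3, elem=12
  hits=4, elem=31
  hits=7, elem=13
  hits=8, elem=38
  hits=9, elem=26
  hits=10, elem=36
  hits=13, elem=1
  hits=16, elem=19

Final answer: 16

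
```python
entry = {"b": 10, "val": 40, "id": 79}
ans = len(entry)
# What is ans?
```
Trace:
  entry={'b': 10, 'val': 40, 'id': 79}
  entry={'b': 10, 'val': 40, 'id': 79}, ans=3

Final answer: 3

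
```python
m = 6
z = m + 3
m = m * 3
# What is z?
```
Trace:
  m=6
  m=6, z=9
  m=18, z=9

Final answer: 9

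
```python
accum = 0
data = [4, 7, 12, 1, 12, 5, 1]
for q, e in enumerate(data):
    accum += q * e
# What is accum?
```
Trace:
  accum=0
  accum=0, q=0, e=4
  accum=7, q=1, e=7
  accum=31, q=2, e=12
  accum=34, q=3, e=1
  accum=82, q=4, e=12
  accum=107, q=5, e=5
  accum=113, q=6, e=1

Final answer: 113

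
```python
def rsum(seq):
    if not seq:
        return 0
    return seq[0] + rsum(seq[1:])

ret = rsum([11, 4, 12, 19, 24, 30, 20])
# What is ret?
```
Call trace:
rsum(seq=[11, 4, 12, 19, 24, 30, 20])
  rsum(seq=[4, 12, 19, 24, 30, 20])
    rsum(seq=[12, 19, 24, 30, 20])
      rsum(seq=[19, 24, 30, 20])
        rsum(seq=[24, 30, 20])
          rsum(seq=[30, 20])
            rsum(seq=[20])
              rsum(seq=[])
              -> return 0
            -> return 20
          -> return 50
        -> return 74
      -> return 93
    -> return 105
  -> return 109
-> return 120

Final answer: 120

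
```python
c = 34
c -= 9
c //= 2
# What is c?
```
Trace:
  c=34
  c=25
  c=12

Final answer: 12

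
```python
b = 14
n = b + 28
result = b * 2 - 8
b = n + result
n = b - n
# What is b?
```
Trace:
  b=14
  b=14, n=42
  b=14, n=42, result=20
  b=62, n=42, result=20
  b=62, n=20, result=20

Final answer: 62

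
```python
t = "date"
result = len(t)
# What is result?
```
Trace:
  t='date'
  t='date', result=4

Final answer: 4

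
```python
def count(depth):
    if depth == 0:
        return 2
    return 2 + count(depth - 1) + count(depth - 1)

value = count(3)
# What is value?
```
Call trace (a repeated sub-call is expanded the first time; later identical calls just restate its return value):
count(depth=3)
  count(depth=2)
    count(depth=1)
      count(depth=0)
      -> return 2
      count(depth=0)
      -> return 2
    -> return 6
    count(depth=1) -> return 6  (same call as traced above)
  -> return 14
  count(depth=2) -> return 14  (same call as traced above)
-> return 30

Final answer: 30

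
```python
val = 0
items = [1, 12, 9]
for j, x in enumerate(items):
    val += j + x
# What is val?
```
Trace:
  val=0
  val=1, j=0, x=1
  val=14, j=1, x=12
  val=25, j=2, x=9

Final answer: 25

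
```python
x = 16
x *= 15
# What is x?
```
Trace:
  x=16
  x=240

Final answer: 240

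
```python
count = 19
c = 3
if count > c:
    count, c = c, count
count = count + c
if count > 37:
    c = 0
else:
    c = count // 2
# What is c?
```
Trace:
  count=19
  count=19, c=3
  count=3, c=19
  count=22, c=19
  count=22, c=11

Final answer: 11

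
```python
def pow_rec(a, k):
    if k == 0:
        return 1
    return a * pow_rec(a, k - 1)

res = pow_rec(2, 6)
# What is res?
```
Call trace:
pow_rec(a=2, k=6)
  pow_rec(a=2, k=5)
    pow_rec(a=2, k=4)
      pow_rec(a=2, k=3)
        pow_rec(a=2, k=2)
          pow_rec(a=2, k=1)
            pow_rec(a=2, k=0)
            -> return 1
          -> return 2
        -> return 4
      -> return 8
    -> return 16
  -> return 32
-> return 64

Final answer: 64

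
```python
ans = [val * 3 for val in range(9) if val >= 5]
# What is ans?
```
Trace:
  val=0
  val=1
  val=2
  val=3
  val=4
  val=5
  val=6
  val=7
  val=8
  ans=[15, 18, 21, 24]

Final answer: [15, 18, 21, 24]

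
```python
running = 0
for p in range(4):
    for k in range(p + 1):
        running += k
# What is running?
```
Trace:
  running=0
  running=0, p=0, k=0
  running=0, p=1, k=0
  running=1, p=1, k=1
  running=1, p=2, k=0
  running=2, p=2, k=1
  running=4, p=2, k=2
  running=4, p=3, k=0
  running=5, p=3, k=1
  running=7, p=3, k=2
  running=10, p=3, k=3

Final answer: 10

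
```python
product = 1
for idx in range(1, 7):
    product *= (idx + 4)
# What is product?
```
Trace:
  product=1
  product=5, idx=1
  product=30, idx=2
  product=210, idx=3
  product=1680, idx=4
  product=15120, idx=5
  product=151200, idx=6

Final answer: 151200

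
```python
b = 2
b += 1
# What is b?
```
Trace:
  b=2
  b=3

Final answer: 3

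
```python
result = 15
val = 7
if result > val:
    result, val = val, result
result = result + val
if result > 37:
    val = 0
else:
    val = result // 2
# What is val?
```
Trace:
  result=15
  result=15, val=7
  result=7, val=15
  result=22, val=15
  result=22, val=11

Final answer: 11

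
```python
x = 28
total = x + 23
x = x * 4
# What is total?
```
Trace:
  x=28
  x=28, total=51
  x=112, total=51

Final answer: 51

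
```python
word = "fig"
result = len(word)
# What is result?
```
Trace:
  word='fig'
  word='fig', result=3

Final answer: 3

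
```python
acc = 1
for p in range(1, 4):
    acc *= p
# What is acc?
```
Trace:
  acc=1
  acc=1, p=1
  acc=2, p=2
  acc=6, p=3

Final answer: 6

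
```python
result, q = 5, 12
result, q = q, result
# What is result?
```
Trace:
  result=5, q=12
  result=12, q=5

Final answer: 12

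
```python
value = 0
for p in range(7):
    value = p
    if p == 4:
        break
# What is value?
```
Trace:
  value=0
  value=0, p=0
  value=1, p=1
  value=2, p=2
  value=3, p=3
  value=4, p=4

Final answer: 4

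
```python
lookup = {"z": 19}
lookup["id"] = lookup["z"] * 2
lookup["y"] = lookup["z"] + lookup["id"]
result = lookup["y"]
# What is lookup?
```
Trace:
  lookup={'z': 19}
  lookup={'z': 19, 'id': 38}
  lookup={'z': 19, 'id': 38, 'y': 57}
  lookup={'z': 19, 'id': 38, 'y': 57}, result=57

Final answer: {'z': 19, 'id': 38, 'y': 57}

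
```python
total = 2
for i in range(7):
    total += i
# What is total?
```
Trace:
  total=2
  total=2, i=0
  total=3, i=1
  total=5, i=2
  total=8, i=3
  total=12, i=4
  total=17, i=5
  total=23, i=6

Final answer: 23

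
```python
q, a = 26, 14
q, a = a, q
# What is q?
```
Trace:
  q=26, a=14
  q=14, a=26

Final answer: 14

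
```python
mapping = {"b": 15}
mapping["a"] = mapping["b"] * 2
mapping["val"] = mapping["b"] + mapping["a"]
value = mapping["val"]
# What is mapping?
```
Trace:
  mapping={'b': 15}
  mapping={'b': 15, 'a': 30}
  mapping={'b': 15, 'a': 30, 'val': 45}
  mapping={'b': 15, 'a': 30, 'val': 45}, value=45

Final answer: {'b': 15, 'a': 30, 'val': 45}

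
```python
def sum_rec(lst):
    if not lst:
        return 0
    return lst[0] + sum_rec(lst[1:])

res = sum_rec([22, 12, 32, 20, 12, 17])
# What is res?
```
Call trace:
sum_rec(lst=[22, 12, 32, 20, 12, 17])
  sum_rec(lst=[12, 32, 20, 12, 17])
    sum_rec(lst=[32, 20, 12, 17])
      sum_rec(lst=[20, 12, 17])
        sum_rec(lst=[12, 17])
          sum_rec(lst=[17])
            sum_rec(lst=[])
            -> return 0
          -> return 17
        -> return 29
      -> return 49
    -> return 81
  -> return 93
-> return 115

Final answer: 115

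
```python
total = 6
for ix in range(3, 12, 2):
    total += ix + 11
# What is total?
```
Trace:
  total=6
  total=20, ix=3
  total=36, ix=5
  total=54, ix=7
  total=74, ix=9
  total=96, ix=11

Final answer: 96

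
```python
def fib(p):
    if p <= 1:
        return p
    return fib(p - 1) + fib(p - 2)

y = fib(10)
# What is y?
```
Call trace (a repeated sub-call is expanded the first time; later identical calls just restate its return value):
fib(p=10)
  fib(p=9)
    fib(p=8)
      fib(p=7)
        fib(p=6)
          fib(p=5)
            fib(p=4)
              fib(p=3)
                fib(p=2)
                  fib(p=1)
                  -> return 1
                  fib(p=0)
                  -> return 0
                -> return 1
                fib(p=1)
                -> return 1
              -> return 2
              fib(p=2) -> return 1  (same call as traced above)
            -> return 3
            fib(p=3) -> return 2  (same call as traced above)
          -> return 5
          fib(p=4) -> return 3  (same call as traced above)
        -> return 8
        fib(p=5) -> return 5  (same call as traced above)
      -> return 13
      fib(p=6) -> return 8  (same call as traced above)
    -> return 21
    fib(p=7) -> return 13  (same call as traced above)
  -> return 34
  fib(p=8) -> return 21  (same call as traced above)
-> return 55

Final answer: 55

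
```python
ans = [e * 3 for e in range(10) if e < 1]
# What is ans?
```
Trace:
  e=0
  e=1
  e=2
  e=3
  e=4
  e=5
  e=6
  e=7
  e=8
  e=9
  ans=[0]

Final answer: [0]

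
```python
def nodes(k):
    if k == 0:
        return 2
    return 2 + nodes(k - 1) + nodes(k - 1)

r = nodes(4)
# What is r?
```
Call trace (a repeated sub-call is expanded the first time; later identical calls just restate its return value):
nodes(k=4)
  nodes(k=3)
    nodes(k=2)
      nodes(k=1)
        nodes(k=0)
        -> return 2
        nodes(k=0)
        -> return 2
      -> return 6
      nodes(k=1) -> return 6  (same call as traced above)
    -> return 14
    nodes(k=2) -> return 14  (same call as traced above)
  -> return 30
  nodes(k=3) -> return 30  (same call as traced above)
-> return 62

Final answer: 62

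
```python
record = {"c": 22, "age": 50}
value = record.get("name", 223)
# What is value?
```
Trace:
  record={'c': 22, 'age': 50}
  record={'c': 22, 'age': 50}, value=223

Final answer: 223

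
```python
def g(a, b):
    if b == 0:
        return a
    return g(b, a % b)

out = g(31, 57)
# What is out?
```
Call trace:
g(a=31, b=57)
  g(a=57, b=31)
    g(a=31, b=26)
      g(a=26, b=5)
        g(a=5, b=1)
          g(a=1, b=0)
          -> return 1
        -> return 1
      -> return 1
    -> return 1
  -> return 1
-> return 1

Final answer: 1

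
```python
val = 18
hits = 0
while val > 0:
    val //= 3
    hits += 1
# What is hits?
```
Trace:
  val=18
  val=18, hits=0
  val=6, hits=1
  val=2, hits=2
  val=0, hits=3

Final answer: 3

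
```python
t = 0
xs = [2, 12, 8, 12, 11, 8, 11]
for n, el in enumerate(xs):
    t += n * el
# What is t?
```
Trace:
  t=0
  t=0, n=0, el=2
  t=12, n=1, el=12
  t=28, n=2, el=8
  t=64, n=3, el=12
  t=108, n=4, el=11
  t=148, n=5, el=8
  t=214, n=6, el=11

Final answer: 214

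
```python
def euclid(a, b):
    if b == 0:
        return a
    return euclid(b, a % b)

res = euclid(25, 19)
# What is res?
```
Call trace:
euclid(a=25, b=19)
  euclid(a=19, b=6)
    euclid(a=6, b=1)
      euclid(a=1, b=0)
      -> return 1
    -> return 1
  -> return 1
-> return 1

Final answer: 1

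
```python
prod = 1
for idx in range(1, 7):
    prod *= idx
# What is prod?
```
Trace:
  prod=1
  prod=1, idx=1
  prod=2, idx=2
  prod=6, idx=3
  prod=24, idx=4
  prod=120, idx=5
  prod=720, idx=6

Final answer: 720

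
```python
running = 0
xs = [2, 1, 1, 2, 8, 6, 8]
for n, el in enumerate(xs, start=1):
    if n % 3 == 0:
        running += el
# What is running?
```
Trace:
  running=0
  running=0, n=1, el=2
  running=0, n=2, el=1
  running=1, n=3, el=1
  running=1, n=4, el=2
  running=1, n=5, el=8
  running=7, n=6, el=6
  running=7, n=7, el=8

Final answer: 7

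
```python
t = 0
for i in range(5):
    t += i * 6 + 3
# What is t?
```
Trace:
  t=0
  t=3, i=0
  t=12, i=1
  t=27, i=2
  t=48, i=3
  t=75, i=4

Final answer: 75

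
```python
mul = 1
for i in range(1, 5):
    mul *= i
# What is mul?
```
Trace:
  mul=1
  mul=1, i=1
  mul=2, i=2
  mul=6, i=3
  mul=24, i=4

Final answer: 24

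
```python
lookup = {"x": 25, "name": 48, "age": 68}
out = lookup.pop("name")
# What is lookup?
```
Trace:
  lookup={'x': 25, 'name': 48, 'age': 68}
  lookup={'x': 25, 'age': 68}, out=48

Final answer: {'x': 25, 'age': 68}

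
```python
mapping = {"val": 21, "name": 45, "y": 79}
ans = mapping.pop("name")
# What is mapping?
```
Trace:
  mapping={'val': 21, 'name': 45, 'y': 79}
  mapping={'val': 21, 'y': 79}, ans=45

Final answer: {'val': 21, 'y': 79}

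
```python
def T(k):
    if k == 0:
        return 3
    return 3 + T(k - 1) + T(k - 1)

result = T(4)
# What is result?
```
Call trace (a repeated sub-call is expanded the first time; later identical calls just restate its return value):
T(k=4)
  T(k=3)
    T(k=2)
      T(k=1)
        T(k=0)
        -> return 3
        T(k=0)
        -> return 3
      -> return 9
      T(k=1) -> return 9  (same call as traced above)
    -> return 21
    T(k=2) -> return 21  (same call as traced above)
  -> return 45
  T(k=3) -> return 45  (same call as traced above)
-> return 93

Final answer: 93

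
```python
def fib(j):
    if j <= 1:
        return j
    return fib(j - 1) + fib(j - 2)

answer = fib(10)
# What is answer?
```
Call trace (a repeated sub-call is expanded the first time; later identical calls just restate its return value):
fib(j=10)
  fib(j=9)
    fib(j=8)
      fib(j=7)
        fib(j=6)
          fib(j=5)
            fib(j=4)
              fib(j=3)
                fib(j=2)
                  fib(j=1)
                  -> return 1
                  fib(j=0)
                  -> return 0
                -> return 1
                fib(j=1)
                -> return 1
              -> return 2
              fib(j=2) -> return 1  (same call as traced above)
            -> return 3
            fib(j=3) -> return 2  (same call as traced above)
          -> return 5
          fib(j=4) -> return 3  (same call as traced above)
        -> return 8
        fib(j=5) -> return 5  (same call as traced above)
      -> return 13
      fib(j=6) -> return 8  (same call as traced above)
    -> return 21
    fib(j=7) -> return 13  (same call as traced above)
  -> return 34
  fib(j=8) -> return 21  (same call as traced above)
-> return 55

Final answer: 55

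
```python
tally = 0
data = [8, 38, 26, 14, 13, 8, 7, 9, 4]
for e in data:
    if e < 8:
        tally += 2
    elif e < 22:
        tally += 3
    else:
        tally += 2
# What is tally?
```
Trace:
  tally=0
  tally=3, e=8
  tally=5, e=38
  tally=7, e=26
  tally=10, e=14
  tally=13, e=13
  tally=16, e=8
  tally=18, e=7
  tally=21, e=9
  tally=23, e=4

Final answer: 23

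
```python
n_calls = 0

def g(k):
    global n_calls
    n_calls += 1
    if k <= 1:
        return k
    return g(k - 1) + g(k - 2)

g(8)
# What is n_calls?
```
Call trace (a repeated sub-call is expanded the first time; later identical calls just restate its return value):
g(k=8)
  g(k=7)
    g(k=6)
      g(k=5)
        g(k=4)
          g(k=3)
            g(k=2)
              g(k=1)
              -> return 1
              g(k=0)
              -> return 0
            -> return 1
            g(k=1)
            -> return 1
          -> return 2
          g(k=2) -> return 1  (same call as traced above)
        -> return 3
        g(k=3) -> return 2  (same call as traced above)
      -> return 5
      g(k=4) -> return 3  (same call as traced above)
    -> return 8
    g(k=5) -> return 5  (same call as traced above)
  -> return 13
  g(k=6) -> return 8  (same call as traced above)
-> return 21

n_calls is incremented once per call, so count the calls in each subtree. Let C(k) = number of calls made by g(k).
C(0) = C(1) = 1 (base case, no recursion); C(k) = 1 + C(k - 1) + C(k - 2) otherwise.
C(2) = 1 + C(1) + C(0) = 1 + 1 + 1 = 3
C(3) = 1 + C(2) + C(1) = 1 + 3 + 1 = 5
C(4) = 1 + C(3) + C(2) = 1 + 5 + 3 = 9
C(5) = 1 + C(4) + C(3) = 1 + 9 + 5 = 15
C(6) = 1 + C(5) + C(4) = 1 + 15 + 9 = 25
C(7) = 1 + C(6) + C(5) = 1 + 25 + 15 = 41
C(8) = 1 + C(7) + C(6) = 1 + 41 + 25 = 67
n_calls = C(8) = 67

Final answer: 67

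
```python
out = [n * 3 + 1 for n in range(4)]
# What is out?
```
Trace:
  n=0
  n=1
  n=2
  n=3
  out=[1, 4, 7, 10]

Final answer: [1, 4, 7, 10]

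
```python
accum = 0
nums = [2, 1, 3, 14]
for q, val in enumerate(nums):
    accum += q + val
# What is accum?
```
Trace:
  accum=0
  accum=2, q=0, val=2
  accum=4, q=1, val=1
  accum=9, q=2, val=3
  accum=26, q=3, val=14

Final answer: 26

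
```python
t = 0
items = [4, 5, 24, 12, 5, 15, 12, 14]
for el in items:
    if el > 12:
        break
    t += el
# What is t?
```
Trace:
  t=0
  t=4, el=4
  t=9, el=5
  t=9, el=24

Final answer: 9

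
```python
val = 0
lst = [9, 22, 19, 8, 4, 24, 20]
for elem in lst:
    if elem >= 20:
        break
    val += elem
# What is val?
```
Trace:
  val=0
  val=9, elem=9
  val=9, elem=22

Final answer: 9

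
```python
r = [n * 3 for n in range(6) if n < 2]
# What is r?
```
Trace:
  n=0
  n=1
  n=2
  n=3
  n=4
  n=5
  r=[0, 3]

Final answer: [0, 3]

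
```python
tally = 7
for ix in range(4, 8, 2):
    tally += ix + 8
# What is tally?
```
Trace:
  tally=7
  tally=19, ix=4
  tally=33, ix=6

Final answer: 33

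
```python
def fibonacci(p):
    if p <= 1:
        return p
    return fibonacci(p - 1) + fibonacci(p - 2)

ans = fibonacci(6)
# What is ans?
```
Call trace (a repeated sub-call is expanded the first time; later identical calls just restate its return value):
fibonacci(p=6)
  fibonacci(p=5)
    fibonacci(p=4)
      fibonacci(p=3)
        fibonacci(p=2)
          fibonacci(p=1)
          -> return 1
          fibonacci(p=0)
          -> return 0
        -> return 1
        fibonacci(p=1)
        -> return 1
      -> return 2
      fibonacci(p=2) -> return 1  (same call as traced above)
    -> return 3
    fibonacci(p=3) -> return 2  (same call as traced above)
  -> return 5
  fibonacci(p=4) -> return 3  (same call as traced above)
-> return 8

Final answer: 8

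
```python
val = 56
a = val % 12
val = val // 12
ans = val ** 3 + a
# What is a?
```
Trace:
  val=56
  val=56, a=8
  val=4, a=8
  val=4, a=8, ans=72

Final answer: 8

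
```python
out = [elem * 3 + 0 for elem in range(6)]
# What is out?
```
Trace:
  elem=0
  elem=1
  elem=2
  elem=3
  elem=4
  elem=5
  out=[0, 3, 6, 9, 12, 15]

Final answer: [0, 3, 6, 9, 12, 15]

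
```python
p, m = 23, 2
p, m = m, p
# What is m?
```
Trace:
  p=23, m=2
  p=2, m=23

Final answer: 23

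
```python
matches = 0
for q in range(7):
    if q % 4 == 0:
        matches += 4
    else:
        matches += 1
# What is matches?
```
Trace:
  matches=0
  matches=4, q=0
  matches=5, q=1
  matches=6, q=2
  matches=7, q=3
  matches=11, q=4
  matches=12, q=5
  matches=13, q=6

Final answer: 13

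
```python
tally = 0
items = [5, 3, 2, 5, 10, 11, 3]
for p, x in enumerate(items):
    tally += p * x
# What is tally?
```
Trace:
  tally=0
  tally=0, p=0, x=5
  tally=3, p=1, x=3
  tally=7, p=2, x=2
  tally=22, p=3, x=5
  tally=62, p=4, x=10
  tally=117, p=5, x=11
  tally=135, p=6, x=3

Final answer: 135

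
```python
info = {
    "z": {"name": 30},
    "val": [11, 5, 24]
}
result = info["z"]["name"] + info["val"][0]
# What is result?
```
Trace:
  info={'z': {'name': 30}, 'val': [11, 5, 24]}
  info={'z': {'name': 30}, 'val': [11, 5, 24]}, result=41

Final answer: 41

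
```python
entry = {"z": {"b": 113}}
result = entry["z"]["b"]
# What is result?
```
Trace:
  entry={'z': {'b': 113}}
  entry={'z': {'b': 113}}, result=113

Final answer: 113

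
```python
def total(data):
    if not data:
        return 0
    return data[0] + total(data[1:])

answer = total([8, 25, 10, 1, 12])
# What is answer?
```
Call trace:
total(data=[8, 25, 10, 1, 12])
  total(data=[25, 10, 1, 12])
    total(data=[10, 1, 12])
      total(data=[1, 12])
        total(data=[12])
          total(data=[])
          -> return 0
        -> return 12
      -> return 13
    -> return 23
  -> return 48
-> return 56

Final answer: 56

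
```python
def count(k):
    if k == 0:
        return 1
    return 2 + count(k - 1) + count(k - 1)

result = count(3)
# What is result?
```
Call trace (a repeated sub-call is expanded the first time; later identical calls just restate its return value):
count(k=3)
  count(k=2)
    count(k=1)
      count(k=0)
      -> return 1
      count(k=0)
      -> return 1
    -> return 4
    count(k=1) -> return 4  (same call as traced above)
  -> return 10
  count(k=2) -> return 10  (same call as traced above)
-> return 22

Final answer: 22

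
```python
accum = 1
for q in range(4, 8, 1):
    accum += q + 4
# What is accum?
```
Trace:
  accum=1
  accum=9, q=4
  accum=18, q=5
  accum=28, q=6
  accum=39, q=7

Final answer: 39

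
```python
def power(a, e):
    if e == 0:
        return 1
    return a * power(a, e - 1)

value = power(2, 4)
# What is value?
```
Call trace:
power(a=2, e=4)
  power(a=2, e=3)
    power(a=2, e=2)
      power(a=2, e=1)
        power(a=2, e=0)
        -> return 1
      -> return 2
    -> return 4
  -> return 8
-> return 16

Final answer: 16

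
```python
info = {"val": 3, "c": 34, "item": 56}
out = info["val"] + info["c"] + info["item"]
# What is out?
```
Trace:
  info={'val': 3, 'c': 34, 'item': 56}
  info={'val': 3, 'c': 34, 'item': 56}, out=93

Final answer: 93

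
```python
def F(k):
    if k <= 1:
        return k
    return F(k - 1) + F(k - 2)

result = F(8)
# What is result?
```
Call trace (a repeated sub-call is expanded the first time; later identical calls just restate its return value):
F(k=8)
  F(k=7)
    F(k=6)
      F(k=5)
        F(k=4)
          F(k=3)
            F(k=2)
              F(k=1)
              -> return 1
              F(k=0)
              -> return 0
            -> return 1
            F(k=1)
            -> return 1
          -> return 2
          F(k=2) -> return 1  (same call as traced above)
        -> return 3
        F(k=3) -> return 2  (same call as traced above)
      -> return 5
      F(k=4) -> return 3  (same call as traced above)
    -> return 8
    F(k=5) -> return 5  (same call as traced above)
  -> return 13
  F(k=6) -> return 8  (same call as traced above)
-> return 21

Final answer: 21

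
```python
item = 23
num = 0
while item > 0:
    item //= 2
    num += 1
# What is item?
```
Trace:
  item=23
  item=23, num=0
  item=11, num=1
  item=5, num=2
  item=2, num=3
  item=1, num=4
  item=0, num=5

Final answer: 0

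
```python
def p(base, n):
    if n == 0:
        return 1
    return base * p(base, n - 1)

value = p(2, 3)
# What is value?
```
Call trace:
p(base=2, n=3)
  p(base=2, n=2)
    p(base=2, n=1)
      p(base=2, n=0)
      -> return 1
    -> return 2
  -> return 4
-> return 8

Final answer: 8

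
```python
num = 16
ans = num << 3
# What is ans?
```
Trace:
  num=16
  num=16, ans=128

Final answer: 128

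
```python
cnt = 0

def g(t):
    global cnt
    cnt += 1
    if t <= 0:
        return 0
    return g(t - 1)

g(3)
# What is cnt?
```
Call trace:
g(t=3)
  g(t=2)
    g(t=1)
      g(t=0)
      -> return 0
    -> return 0
  -> return 0
-> return 0

cnt is incremented once per call. g is entered once for each t = 3, 2, 1, 0 (the t <= 0 call returns without recursing), i.e. 3 + 1 calls.
cnt = 4

Final answer: 4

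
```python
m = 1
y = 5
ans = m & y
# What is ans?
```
Trace:
  m=1
  m=1, y=5
  m=1, y=5, ans=1

Final answer: 1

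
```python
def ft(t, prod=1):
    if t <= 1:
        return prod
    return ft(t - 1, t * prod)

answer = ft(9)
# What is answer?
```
Call trace:
ft(t=9, prod=1)
  ft(t=8, prod=9)
    ft(t=7, prod=72)
      ft(t=6, prod=504)
        ft(t=5, prod=3024)
          ft(t=4, prod=15120)
            ft(t=3, prod=60480)
              ft(t=2, prod=181440)
                ft(t=1, prod=362880)
                -> return 362880
              -> return 362880
            -> return 362880
          -> return 362880
        -> return 362880
      -> return 362880
    -> return 362880
  -> return 362880
-> return 362880

Final answer: 362880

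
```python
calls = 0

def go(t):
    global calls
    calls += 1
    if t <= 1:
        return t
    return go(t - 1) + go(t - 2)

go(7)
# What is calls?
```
Call trace (a repeated sub-call is expanded the first time; later identical calls just restate its return value):
go(t=7)
  go(t=6)
    go(t=5)
      go(t=4)
        go(t=3)
          go(t=2)
            go(t=1)
            -> return 1
            go(t=0)
            -> return 0
          -> return 1
          go(t=1)
          -> return 1
        -> return 2
        go(t=2) -> return 1  (same call as traced above)
      -> return 3
      go(t=3) -> return 2  (same call as traced above)
    -> return 5
    go(t=4) -> return 3  (same call as traced above)
  -> return 8
  go(t=5) -> return 5  (same call as traced above)
-> return 13

calls is incremented once per call, so count the calls in each subtree. Let C(t) = number of calls made by go(t).
C(0) = C(1) = 1 (base case, no recursion); C(t) = 1 + C(t - 1) + C(t - 2) otherwise.
C(2) = 1 + C(1) + C(0) = 1 + 1 + 1 = 3
C(3) = 1 + C(2) + C(1) = 1 + 3 + 1 = 5
C(4) = 1 + C(3) + C(2) = 1 + 5 + 3 = 9
C(5) = 1 + C(4) + C(3) = 1 + 9 + 5 = 15
C(6) = 1 + C(5) + C(4) = 1 + 15 + 9 = 25
C(7) = 1 + C(6) + C(5) = 1 + 25 + 15 = 41
calls = C(7) = 41

Final answer: 41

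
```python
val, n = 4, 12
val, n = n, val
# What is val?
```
Trace:
  val=4, n=12
  val=12, n=4

Final answer: 12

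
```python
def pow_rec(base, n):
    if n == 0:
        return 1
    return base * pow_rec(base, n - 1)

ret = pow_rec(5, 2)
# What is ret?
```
Call trace:
pow_rec(base=5, n=2)
  pow_rec(base=5, n=1)
    pow_rec(base=5, n=0)
    -> return 1
  -> return 5
-> return 25

Final answer: 25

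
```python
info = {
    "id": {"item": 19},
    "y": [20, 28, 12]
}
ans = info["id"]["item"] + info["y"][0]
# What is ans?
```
Trace:
  info={'id': {'item': 19}, 'y': [20, 28, 12]}
  info={'id': {'item': 19}, 'y': [20, 28, 12]}, ans=39

Final answer: 39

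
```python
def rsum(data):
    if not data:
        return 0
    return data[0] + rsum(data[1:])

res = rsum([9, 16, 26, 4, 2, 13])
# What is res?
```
Call trace:
rsum(data=[9, 16, 26, 4, 2, 13])
  rsum(data=[16, 26, 4, 2, 13])
    rsum(data=[26, 4, 2, 13])
      rsum(data=[4, 2, 13])
        rsum(data=[2, 13])
          rsum(data=[13])
            rsum(data=[])
            -> return 0
          -> return 13
        -> return 15
      -> return 19
    -> return 45
  -> return 61
-> return 70

Final answer: 70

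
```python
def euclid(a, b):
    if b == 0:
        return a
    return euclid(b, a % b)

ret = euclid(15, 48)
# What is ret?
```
Call trace:
euclid(a=15, b=48)
  euclid(a=48, b=15)
    euclid(a=15, b=3)
      euclid(a=3, b=0)
      -> return 3
    -> return 3
  -> return 3
-> return 3

Final answer: 3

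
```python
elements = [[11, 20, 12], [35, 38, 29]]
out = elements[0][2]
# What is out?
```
Trace:
  elements=[[11, 20, 12], [35, 38, 29]]
  elements=[[11, 20, 12], [35, 38, 29]], out=12

Final answer: 12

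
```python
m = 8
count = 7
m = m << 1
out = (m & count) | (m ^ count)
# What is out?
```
Trace:
  m=8
  m=8, count=7
  m=16, count=7
  m=16, count=7, out=23

Final answer: 23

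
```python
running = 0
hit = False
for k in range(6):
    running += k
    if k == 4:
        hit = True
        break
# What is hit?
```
Trace:
  running=0
  running=0, hit=False
  running=0, hit=False, k=0
  running=1, hit=False, k=1
  running=3, hit=False, k=2
  running=6, hit=False, k=3
  running=10, hit=True, k=4

Final answer: True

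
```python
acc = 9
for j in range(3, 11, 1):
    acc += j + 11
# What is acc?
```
Trace:
  acc=9
  acc=23, j=3
  acc=38, j=4
  acc=54, j=5
  acc=71, j=6
  acc=89, j=7
  acc=108, j=8
  acc=128, j=9
  acc=149, j=10

Final answer: 149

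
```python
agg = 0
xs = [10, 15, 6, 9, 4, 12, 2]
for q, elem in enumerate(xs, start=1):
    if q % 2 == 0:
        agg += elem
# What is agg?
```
Trace:
  agg=0
  agg=0, q=1, elem=10
  agg=15, q=2, elem=15
  agg=15, q=3, elem=6
  agg=24, q=4, elem=9
  agg=24, q=5, elem=4
  agg=36, q=6, elem=12
  agg=36, q=7, elem=2

Final answer: 36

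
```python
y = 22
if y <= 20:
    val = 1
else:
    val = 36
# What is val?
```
Trace:
  y=22
  y=22, val=36

Final answer: 36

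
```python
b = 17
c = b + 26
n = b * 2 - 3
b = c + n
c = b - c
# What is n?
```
Trace:
  b=17
  b=17, c=43
  b=17, c=43, n=31
  b=74, c=43, n=31
  b=74, c=31, n=31

Final answer: 31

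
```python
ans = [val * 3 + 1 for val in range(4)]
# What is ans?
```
Trace:
  val=0
  val=1
  val=2
  val=3
  ans=[1, 4, 7, 10]

Final answer: [1, 4, 7, 10]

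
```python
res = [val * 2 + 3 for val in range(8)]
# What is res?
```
Trace:
  val=0
  val=1
  val=2
  val=3
  val=4
  val=5
  val=6
  val=7
  res=[3, 5, 7, 9, 11, 13, 15, 17]

Final answer: [3, 5, 7, 9, 11, 13, 15, 17]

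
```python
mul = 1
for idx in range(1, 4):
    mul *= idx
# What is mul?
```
Trace:
  mul=1
  mul=1, idx=1
  mul=2, idx=2
  mul=6, idx=3

Final answer: 6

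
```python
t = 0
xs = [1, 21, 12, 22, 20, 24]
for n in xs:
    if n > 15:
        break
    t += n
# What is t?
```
Trace:
  t=0
  t=1, n=1
  t=1, n=21

Final answer: 1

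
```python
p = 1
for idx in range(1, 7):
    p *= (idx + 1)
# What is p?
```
Trace:
  p=1
  p=2, idx=1
  p=6, idx=2
  p=24, idx=3
  p=120, idx=4
  p=720, idx=5
  p=5040, idx=6

Final answer: 5040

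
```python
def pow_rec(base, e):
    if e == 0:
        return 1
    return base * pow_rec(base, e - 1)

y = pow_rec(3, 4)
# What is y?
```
Call trace:
pow_rec(base=3, e=4)
  pow_rec(base=3, e=3)
    pow_rec(base=3, e=2)
      pow_rec(base=3, e=1)
        pow_rec(base=3, e=0)
        -> return 1
      -> return 3
    -> return 9
  -> return 27
-> return 81

Final answer: 81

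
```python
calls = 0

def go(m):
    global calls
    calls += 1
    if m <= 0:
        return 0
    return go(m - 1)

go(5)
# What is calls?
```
Call trace:
go(m=5)
  go(m=4)
    go(m=3)
      go(m=2)
        go(m=1)
          go(m=0)
          -> return 0
        -> return 0
      -> return 0
    -> return 0
  -> return 0
-> return 0

calls is incremented once per call. go is entered once for each m = 5, 4, 3, 2, 1, 0 (the m <= 0 call returns without recursing), i.e. 5 + 1 calls.
calls = 6

Final answer: 6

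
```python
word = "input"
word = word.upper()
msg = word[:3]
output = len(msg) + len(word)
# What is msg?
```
Trace:
  word='input'
  word='INPUT'
  word='INPUT', msg='INP'
  word='INPUT', msg='INP', output=8

Final answer: 'INP'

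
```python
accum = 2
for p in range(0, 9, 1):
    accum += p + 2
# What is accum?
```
Trace:
  accum=2
  accum=4, p=0
  accum=7, p=1
  accum=11, p=2
  accum=16, p=3
  accum=22, p=4
  accum=29, p=5
  accum=37, p=6
  accum=46, p=7
  accum=56, p=8

Final answer: 56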